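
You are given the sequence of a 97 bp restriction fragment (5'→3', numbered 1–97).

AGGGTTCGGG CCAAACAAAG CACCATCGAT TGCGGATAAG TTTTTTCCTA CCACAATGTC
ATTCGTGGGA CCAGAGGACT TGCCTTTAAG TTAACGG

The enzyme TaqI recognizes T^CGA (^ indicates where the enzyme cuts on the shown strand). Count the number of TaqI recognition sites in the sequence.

1

TCGA occurs starting at position 26.
TaqI cuts at 1 site.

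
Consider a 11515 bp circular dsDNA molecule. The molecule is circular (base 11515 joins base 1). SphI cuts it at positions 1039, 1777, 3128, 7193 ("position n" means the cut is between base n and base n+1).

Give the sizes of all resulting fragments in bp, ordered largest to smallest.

Circular molecule, 4 cuts → 4 fragments:
  1777 − 1039 = 738 bp
  3128 − 1777 = 1351 bp
  7193 − 3128 = 4065 bp
  wrap: 11515 − 7193 + 1039 = 5361 bp
Sorted largest to smallest: 5361, 4065, 1351, 738 bp.

5361, 4065, 1351, 738 bp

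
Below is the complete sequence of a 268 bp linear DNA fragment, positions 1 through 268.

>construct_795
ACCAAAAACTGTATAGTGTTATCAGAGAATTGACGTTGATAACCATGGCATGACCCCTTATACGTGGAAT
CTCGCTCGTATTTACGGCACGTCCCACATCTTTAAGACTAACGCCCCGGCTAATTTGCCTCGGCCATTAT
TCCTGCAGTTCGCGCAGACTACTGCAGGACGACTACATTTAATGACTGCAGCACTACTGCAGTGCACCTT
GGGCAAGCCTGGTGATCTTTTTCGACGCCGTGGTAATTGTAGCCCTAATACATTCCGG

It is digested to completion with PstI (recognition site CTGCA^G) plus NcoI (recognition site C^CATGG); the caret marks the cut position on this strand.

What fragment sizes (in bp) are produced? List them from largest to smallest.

104, 67, 43, 24, 19, 11 bp

PstI sites (CTGCAG) start at positions 143, 162, 186, 197.
PstI cuts after base 5 of each site (before the last base), so after positions 147, 166, 190, 201.
The NcoI site (CCATGG) starts at position 43.
NcoI cuts after the first base of each site, so after position 43.
Combined cut positions: 43, 147, 166, 190, 201.
Linear molecule, 5 cuts → 6 fragments:
  1–43 → 43 bp
  44–147 → 104 bp
  148–166 → 19 bp
  167–190 → 24 bp
  191–201 → 11 bp
  202–268 → 67 bp
Sorted largest to smallest: 104, 67, 43, 24, 19, 11 bp.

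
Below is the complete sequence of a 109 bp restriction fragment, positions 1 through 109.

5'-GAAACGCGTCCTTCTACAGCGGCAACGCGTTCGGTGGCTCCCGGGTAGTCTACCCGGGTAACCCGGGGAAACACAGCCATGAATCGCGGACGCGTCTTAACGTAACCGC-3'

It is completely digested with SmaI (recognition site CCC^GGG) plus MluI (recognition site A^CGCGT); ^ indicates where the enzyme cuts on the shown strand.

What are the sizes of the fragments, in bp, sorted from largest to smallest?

26, 21, 19, 17, 13, 9, 4 bp

SmaI sites (CCCGGG) start at positions 40, 53, 62.
SmaI cuts after base 3 of each site, so after positions 42, 55, 64.
MluI sites (ACGCGT) start at positions 4, 25, 90.
MluI cuts after the first base of each site, so after positions 4, 25, 90.
Combined cut positions: 4, 25, 42, 55, 64, 90.
Linear molecule, 6 cuts → 7 fragments:
  1–4 → 4 bp
  5–25 → 21 bp
  26–42 → 17 bp
  43–55 → 13 bp
  56–64 → 9 bp
  65–90 → 26 bp
  91–109 → 19 bp
Sorted largest to smallest: 26, 21, 19, 17, 13, 9, 4 bp.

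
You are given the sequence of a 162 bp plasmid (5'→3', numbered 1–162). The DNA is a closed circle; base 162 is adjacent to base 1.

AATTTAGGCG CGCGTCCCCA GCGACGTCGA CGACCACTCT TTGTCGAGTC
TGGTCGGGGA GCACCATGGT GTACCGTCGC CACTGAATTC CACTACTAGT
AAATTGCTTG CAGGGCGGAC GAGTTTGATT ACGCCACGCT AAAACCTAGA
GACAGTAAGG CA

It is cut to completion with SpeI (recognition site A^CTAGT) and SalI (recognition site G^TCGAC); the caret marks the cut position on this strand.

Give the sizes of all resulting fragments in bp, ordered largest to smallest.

93, 69 bp

The SpeI site (ACTAGT) starts at position 95.
SpeI cuts after the first base of each site, so after position 95.
The SalI site (GTCGAC) starts at position 26.
SalI cuts after the first base of each site, so after position 26.
Combined cut positions: 26, 95.
Circular molecule, 2 cuts → 2 fragments:
  27–95 → 69 bp
  96–162 then 1–26 → 67 + 26 = 93 bp
Sorted largest to smallest: 93, 69 bp.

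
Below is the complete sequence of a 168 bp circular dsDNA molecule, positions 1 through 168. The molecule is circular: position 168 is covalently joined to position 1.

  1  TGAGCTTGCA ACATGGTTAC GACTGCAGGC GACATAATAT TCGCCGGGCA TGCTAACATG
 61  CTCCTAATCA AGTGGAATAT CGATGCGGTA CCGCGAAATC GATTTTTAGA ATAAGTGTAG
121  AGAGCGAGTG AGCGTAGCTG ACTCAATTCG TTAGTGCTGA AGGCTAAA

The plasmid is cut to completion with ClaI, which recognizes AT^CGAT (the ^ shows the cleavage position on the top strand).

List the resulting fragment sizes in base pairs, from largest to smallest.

ClaI sites (ATCGAT) start at positions 79, 98.
ClaI cuts after base 2 of each site, so after positions 80, 99.
Circular molecule, 2 cuts → 2 fragments:
  81–99 → 19 bp
  100–168 then 1–80 → 69 + 80 = 149 bp
Sorted largest to smallest: 149, 19 bp.

149, 19 bp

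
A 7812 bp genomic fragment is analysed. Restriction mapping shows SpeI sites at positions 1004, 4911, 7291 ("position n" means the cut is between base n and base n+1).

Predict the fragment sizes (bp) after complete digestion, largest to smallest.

3907, 2380, 1004, 521 bp

Linear molecule, 3 cuts → 4 fragments:
  1004 − 0 = 1004 bp
  4911 − 1004 = 3907 bp
  7291 − 4911 = 2380 bp
  7812 − 7291 = 521 bp
Sorted largest to smallest: 3907, 2380, 1004, 521 bp.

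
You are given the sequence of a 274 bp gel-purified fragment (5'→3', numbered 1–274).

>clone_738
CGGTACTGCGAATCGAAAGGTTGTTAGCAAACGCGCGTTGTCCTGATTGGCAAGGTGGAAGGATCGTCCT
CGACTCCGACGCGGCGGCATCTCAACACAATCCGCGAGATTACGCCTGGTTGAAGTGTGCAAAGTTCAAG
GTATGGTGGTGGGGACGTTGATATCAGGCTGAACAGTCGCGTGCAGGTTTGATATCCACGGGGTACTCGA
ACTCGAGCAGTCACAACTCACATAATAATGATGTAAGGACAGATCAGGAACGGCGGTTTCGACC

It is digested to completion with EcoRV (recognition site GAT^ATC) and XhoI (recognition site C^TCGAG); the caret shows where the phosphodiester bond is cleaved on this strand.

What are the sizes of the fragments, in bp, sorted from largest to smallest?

EcoRV sites (GATATC) start at positions 160, 191.
EcoRV cuts after base 3 of each site, so after positions 162, 193.
The XhoI site (CTCGAG) starts at position 212.
XhoI cuts after the first base of each site, so after position 212.
Combined cut positions: 162, 193, 212.
Linear molecule, 3 cuts → 4 fragments:
  1–162 → 162 bp
  163–193 → 31 bp
  194–212 → 19 bp
  213–274 → 62 bp
Sorted largest to smallest: 162, 62, 31, 19 bp.

162, 62, 31, 19 bp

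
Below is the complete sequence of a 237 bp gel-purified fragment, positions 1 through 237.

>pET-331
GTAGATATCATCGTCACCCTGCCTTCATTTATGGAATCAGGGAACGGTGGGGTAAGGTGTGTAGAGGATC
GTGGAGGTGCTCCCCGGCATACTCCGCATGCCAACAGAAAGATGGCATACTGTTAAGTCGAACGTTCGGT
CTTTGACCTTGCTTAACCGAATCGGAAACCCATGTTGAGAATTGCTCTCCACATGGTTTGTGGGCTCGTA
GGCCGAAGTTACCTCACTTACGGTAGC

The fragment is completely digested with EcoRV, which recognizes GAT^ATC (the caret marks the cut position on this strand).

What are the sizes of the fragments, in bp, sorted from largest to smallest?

The EcoRV site (GATATC) starts at position 4.
EcoRV cuts after base 3 of each site, so after position 6.
Linear molecule, 1 cut → 2 fragments:
  1–6 → 6 bp
  7–237 → 231 bp
Sorted largest to smallest: 231, 6 bp.

231, 6 bp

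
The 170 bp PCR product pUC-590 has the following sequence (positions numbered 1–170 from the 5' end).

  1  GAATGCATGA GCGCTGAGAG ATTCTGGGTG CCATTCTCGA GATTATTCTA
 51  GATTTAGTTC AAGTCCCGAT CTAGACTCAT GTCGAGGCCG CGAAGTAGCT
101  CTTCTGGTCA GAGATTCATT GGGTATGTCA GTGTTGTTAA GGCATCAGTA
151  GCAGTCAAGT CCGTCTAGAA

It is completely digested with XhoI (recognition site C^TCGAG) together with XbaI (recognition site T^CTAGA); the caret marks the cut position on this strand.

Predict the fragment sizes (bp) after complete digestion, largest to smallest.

94, 36, 23, 11, 6 bp

The XhoI site (CTCGAG) starts at position 36.
XhoI cuts after the first base of each site, so after position 36.
XbaI sites (TCTAGA) start at positions 47, 70, 164.
XbaI cuts after the first base of each site, so after positions 47, 70, 164.
Combined cut positions: 36, 47, 70, 164.
Linear molecule, 4 cuts → 5 fragments:
  1–36 → 36 bp
  37–47 → 11 bp
  48–70 → 23 bp
  71–164 → 94 bp
  165–170 → 6 bp
Sorted largest to smallest: 94, 36, 23, 11, 6 bp.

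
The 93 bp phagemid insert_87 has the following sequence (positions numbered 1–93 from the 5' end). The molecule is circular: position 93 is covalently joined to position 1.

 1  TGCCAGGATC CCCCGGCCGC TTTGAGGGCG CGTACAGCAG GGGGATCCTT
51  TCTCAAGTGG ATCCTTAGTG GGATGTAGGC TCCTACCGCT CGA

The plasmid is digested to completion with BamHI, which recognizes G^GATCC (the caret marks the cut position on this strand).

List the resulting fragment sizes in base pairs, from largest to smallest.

BamHI sites (GGATCC) start at positions 6, 43, 59.
BamHI cuts after the first base of each site, so after positions 6, 43, 59.
Circular molecule, 3 cuts → 3 fragments:
  7–43 → 37 bp
  44–59 → 16 bp
  60–93 then 1–6 → 34 + 6 = 40 bp
Sorted largest to smallest: 40, 37, 16 bp.

40, 37, 16 bp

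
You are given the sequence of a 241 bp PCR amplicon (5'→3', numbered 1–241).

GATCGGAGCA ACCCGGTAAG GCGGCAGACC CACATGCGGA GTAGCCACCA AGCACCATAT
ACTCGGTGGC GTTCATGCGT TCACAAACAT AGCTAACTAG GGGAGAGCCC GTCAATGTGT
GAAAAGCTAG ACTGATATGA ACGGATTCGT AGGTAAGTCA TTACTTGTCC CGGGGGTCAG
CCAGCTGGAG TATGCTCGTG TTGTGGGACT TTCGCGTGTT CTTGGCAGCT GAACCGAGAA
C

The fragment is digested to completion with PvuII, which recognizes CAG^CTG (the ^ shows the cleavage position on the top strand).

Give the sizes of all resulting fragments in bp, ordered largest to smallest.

PvuII sites (CAGCTG) start at positions 182, 226.
PvuII cuts after base 3 of each site, so after positions 184, 228.
Linear molecule, 2 cuts → 3 fragments:
  1–184 → 184 bp
  185–228 → 44 bp
  229–241 → 13 bp
Sorted largest to smallest: 184, 44, 13 bp.

184, 44, 13 bp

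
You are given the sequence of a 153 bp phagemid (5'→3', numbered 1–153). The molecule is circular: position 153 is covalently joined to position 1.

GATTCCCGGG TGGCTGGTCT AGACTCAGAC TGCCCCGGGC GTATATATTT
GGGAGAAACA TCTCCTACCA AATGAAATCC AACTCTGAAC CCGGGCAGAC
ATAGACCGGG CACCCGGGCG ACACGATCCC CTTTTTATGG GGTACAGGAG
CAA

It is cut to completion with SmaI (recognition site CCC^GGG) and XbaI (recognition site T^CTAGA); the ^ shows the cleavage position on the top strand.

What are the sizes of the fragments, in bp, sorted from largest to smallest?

SmaI sites (CCCGGG) start at positions 5, 34, 90, 113.
SmaI cuts after base 3 of each site, so after positions 7, 36, 92, 115.
The XbaI site (TCTAGA) starts at position 18.
XbaI cuts after the first base of each site, so after position 18.
Combined cut positions: 7, 18, 36, 92, 115.
Circular molecule, 5 cuts → 5 fragments:
  8–18 → 11 bp
  19–36 → 18 bp
  37–92 → 56 bp
  93–115 → 23 bp
  116–153 then 1–7 → 38 + 7 = 45 bp
Sorted largest to smallest: 56, 45, 23, 18, 11 bp.

56, 45, 23, 18, 11 bp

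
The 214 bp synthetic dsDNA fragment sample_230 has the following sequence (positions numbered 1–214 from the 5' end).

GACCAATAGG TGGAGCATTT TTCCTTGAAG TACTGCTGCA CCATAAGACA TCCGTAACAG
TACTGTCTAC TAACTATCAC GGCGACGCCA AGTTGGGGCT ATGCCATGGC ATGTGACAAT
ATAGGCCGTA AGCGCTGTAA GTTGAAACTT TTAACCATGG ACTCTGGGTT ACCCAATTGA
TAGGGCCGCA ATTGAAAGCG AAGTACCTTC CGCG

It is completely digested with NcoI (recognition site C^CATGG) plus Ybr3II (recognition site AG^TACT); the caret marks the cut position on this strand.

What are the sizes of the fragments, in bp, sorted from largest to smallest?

59, 51, 44, 30, 30 bp

NcoI sites (CCATGG) start at positions 104, 155.
NcoI cuts after the first base of each site, so after positions 104, 155.
Ybr3II sites (AGTACT) start at positions 29, 59.
Ybr3II cuts after base 2 of each site, so after positions 30, 60.
Combined cut positions: 30, 60, 104, 155.
Linear molecule, 4 cuts → 5 fragments:
  1–30 → 30 bp
  31–60 → 30 bp
  61–104 → 44 bp
  105–155 → 51 bp
  156–214 → 59 bp
Sorted largest to smallest: 59, 51, 44, 30, 30 bp.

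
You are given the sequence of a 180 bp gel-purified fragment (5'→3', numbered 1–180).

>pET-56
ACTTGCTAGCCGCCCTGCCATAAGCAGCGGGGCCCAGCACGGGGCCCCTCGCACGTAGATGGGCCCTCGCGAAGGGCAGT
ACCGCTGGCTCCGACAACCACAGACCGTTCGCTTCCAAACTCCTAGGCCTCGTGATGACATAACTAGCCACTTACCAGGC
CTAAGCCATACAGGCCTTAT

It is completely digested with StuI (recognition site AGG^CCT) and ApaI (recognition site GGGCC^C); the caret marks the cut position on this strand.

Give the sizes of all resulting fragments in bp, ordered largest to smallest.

StuI sites (AGGCCT) start at positions 125, 157, 172.
StuI cuts after base 3 of each site, so after positions 127, 159, 174.
ApaI sites (GGGCCC) start at positions 30, 42, 61.
ApaI cuts after base 5 of each site (before the last base), so after positions 34, 46, 65.
Combined cut positions: 34, 46, 65, 127, 159, 174.
Linear molecule, 6 cuts → 7 fragments:
  1–34 → 34 bp
  35–46 → 12 bp
  47–65 → 19 bp
  66–127 → 62 bp
  128–159 → 32 bp
  160–174 → 15 bp
  175–180 → 6 bp
Sorted largest to smallest: 62, 34, 32, 19, 15, 12, 6 bp.

62, 34, 32, 19, 15, 12, 6 bp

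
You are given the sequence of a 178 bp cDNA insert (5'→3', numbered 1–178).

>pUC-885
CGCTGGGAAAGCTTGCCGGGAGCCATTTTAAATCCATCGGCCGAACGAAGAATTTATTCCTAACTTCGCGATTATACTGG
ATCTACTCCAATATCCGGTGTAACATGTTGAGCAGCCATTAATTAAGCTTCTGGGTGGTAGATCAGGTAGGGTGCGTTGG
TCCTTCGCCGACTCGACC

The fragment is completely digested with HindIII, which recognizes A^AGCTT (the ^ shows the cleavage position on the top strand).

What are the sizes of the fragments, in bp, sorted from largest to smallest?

116, 53, 9 bp

HindIII sites (AAGCTT) start at positions 9, 125.
HindIII cuts after the first base of each site, so after positions 9, 125.
Linear molecule, 2 cuts → 3 fragments:
  1–9 → 9 bp
  10–125 → 116 bp
  126–178 → 53 bp
Sorted largest to smallest: 116, 53, 9 bp.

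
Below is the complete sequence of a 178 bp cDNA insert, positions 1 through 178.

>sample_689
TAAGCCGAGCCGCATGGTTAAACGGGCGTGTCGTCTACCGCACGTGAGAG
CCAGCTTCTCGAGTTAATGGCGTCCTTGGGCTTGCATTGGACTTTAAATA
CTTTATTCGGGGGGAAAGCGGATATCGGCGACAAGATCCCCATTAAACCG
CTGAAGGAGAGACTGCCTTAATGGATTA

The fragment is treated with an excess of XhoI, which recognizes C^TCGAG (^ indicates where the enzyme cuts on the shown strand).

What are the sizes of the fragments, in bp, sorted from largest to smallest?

120, 58 bp

The XhoI site (CTCGAG) starts at position 58.
XhoI cuts after the first base of each site, so after position 58.
Linear molecule, 1 cut → 2 fragments:
  1–58 → 58 bp
  59–178 → 120 bp
Sorted largest to smallest: 120, 58 bp.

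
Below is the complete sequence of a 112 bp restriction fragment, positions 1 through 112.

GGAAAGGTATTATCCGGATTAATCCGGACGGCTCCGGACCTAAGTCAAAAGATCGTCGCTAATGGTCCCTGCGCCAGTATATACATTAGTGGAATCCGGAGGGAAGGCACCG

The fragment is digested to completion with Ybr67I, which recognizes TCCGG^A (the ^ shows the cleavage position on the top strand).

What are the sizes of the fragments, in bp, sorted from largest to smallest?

Ybr67I sites (TCCGGA) start at positions 13, 23, 33, 95.
Ybr67I cuts after base 5 of each site (before the last base), so after positions 17, 27, 37, 99.
Linear molecule, 4 cuts → 5 fragments:
  1–17 → 17 bp
  18–27 → 10 bp
  28–37 → 10 bp
  38–99 → 62 bp
  100–112 → 13 bp
Sorted largest to smallest: 62, 17, 13, 10, 10 bp.

62, 17, 13, 10, 10 bp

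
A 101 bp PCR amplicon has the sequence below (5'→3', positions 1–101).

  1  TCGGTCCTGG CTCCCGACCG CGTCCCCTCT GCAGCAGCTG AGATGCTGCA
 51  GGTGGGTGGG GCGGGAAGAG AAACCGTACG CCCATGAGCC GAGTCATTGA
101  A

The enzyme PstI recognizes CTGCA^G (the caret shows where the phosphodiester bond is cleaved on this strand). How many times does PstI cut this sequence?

CTGCAG occurs starting at positions 29, 46.
PstI cuts at 2 sites.

2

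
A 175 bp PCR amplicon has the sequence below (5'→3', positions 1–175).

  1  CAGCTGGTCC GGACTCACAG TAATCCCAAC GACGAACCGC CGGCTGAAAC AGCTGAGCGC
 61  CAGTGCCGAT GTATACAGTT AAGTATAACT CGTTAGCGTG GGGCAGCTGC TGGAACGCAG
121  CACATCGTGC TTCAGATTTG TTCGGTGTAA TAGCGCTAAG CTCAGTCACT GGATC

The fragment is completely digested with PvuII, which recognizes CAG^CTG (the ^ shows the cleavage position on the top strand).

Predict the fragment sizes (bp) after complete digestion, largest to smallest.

PvuII sites (CAGCTG) start at positions 1, 50, 104.
PvuII cuts after base 3 of each site, so after positions 3, 52, 106.
Linear molecule, 3 cuts → 4 fragments:
  1–3 → 3 bp
  4–52 → 49 bp
  53–106 → 54 bp
  107–175 → 69 bp
Sorted largest to smallest: 69, 54, 49, 3 bp.

69, 54, 49, 3 bp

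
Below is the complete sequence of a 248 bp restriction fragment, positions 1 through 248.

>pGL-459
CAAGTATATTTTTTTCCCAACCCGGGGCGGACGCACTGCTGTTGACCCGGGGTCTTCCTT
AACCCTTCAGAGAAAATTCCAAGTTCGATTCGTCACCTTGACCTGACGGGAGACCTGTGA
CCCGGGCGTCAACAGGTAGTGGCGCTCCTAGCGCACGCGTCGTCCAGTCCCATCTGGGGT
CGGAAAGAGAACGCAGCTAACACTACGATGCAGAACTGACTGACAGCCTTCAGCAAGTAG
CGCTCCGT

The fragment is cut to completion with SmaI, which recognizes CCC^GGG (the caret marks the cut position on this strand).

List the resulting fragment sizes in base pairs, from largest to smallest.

125, 75, 25, 23 bp

SmaI sites (CCCGGG) start at positions 21, 46, 121.
SmaI cuts after base 3 of each site, so after positions 23, 48, 123.
Linear molecule, 3 cuts → 4 fragments:
  1–23 → 23 bp
  24–48 → 25 bp
  49–123 → 75 bp
  124–248 → 125 bp
Sorted largest to smallest: 125, 75, 25, 23 bp.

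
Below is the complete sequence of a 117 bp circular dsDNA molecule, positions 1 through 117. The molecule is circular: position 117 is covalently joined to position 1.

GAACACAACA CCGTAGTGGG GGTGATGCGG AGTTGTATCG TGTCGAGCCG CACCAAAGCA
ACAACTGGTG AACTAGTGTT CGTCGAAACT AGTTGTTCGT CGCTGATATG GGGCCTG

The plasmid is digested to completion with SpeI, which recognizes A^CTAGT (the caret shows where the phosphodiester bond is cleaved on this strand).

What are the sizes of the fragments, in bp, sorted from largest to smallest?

101, 16 bp

SpeI sites (ACTAGT) start at positions 72, 88.
SpeI cuts after the first base of each site, so after positions 72, 88.
Circular molecule, 2 cuts → 2 fragments:
  73–88 → 16 bp
  89–117 then 1–72 → 29 + 72 = 101 bp
Sorted largest to smallest: 101, 16 bp.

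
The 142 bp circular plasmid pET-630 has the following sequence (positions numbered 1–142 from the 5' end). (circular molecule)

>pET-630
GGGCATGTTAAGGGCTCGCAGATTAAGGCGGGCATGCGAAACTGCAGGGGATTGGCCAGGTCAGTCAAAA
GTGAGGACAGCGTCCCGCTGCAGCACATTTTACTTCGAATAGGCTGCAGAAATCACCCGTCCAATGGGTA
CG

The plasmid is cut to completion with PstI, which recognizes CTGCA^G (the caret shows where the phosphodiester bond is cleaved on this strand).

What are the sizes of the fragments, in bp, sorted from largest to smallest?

70, 46, 26 bp

PstI sites (CTGCAG) start at positions 42, 88, 114.
PstI cuts after base 5 of each site (before the last base), so after positions 46, 92, 118.
Circular molecule, 3 cuts → 3 fragments:
  47–92 → 46 bp
  93–118 → 26 bp
  119–142 then 1–46 → 24 + 46 = 70 bp
Sorted largest to smallest: 70, 46, 26 bp.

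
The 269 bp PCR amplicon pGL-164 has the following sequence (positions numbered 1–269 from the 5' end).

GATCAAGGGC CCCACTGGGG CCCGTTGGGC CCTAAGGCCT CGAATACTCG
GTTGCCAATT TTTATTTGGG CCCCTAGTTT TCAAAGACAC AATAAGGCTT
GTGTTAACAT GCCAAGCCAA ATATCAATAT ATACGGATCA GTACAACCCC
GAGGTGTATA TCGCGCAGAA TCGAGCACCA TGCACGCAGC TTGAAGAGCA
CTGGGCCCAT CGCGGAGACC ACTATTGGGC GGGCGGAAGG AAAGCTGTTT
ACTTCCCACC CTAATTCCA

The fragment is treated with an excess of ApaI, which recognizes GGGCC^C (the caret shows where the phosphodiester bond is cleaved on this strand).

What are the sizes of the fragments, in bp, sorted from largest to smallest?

135, 62, 41, 11, 11, 9 bp

ApaI sites (GGGCCC) start at positions 7, 18, 27, 68, 203.
ApaI cuts after base 5 of each site (before the last base), so after positions 11, 22, 31, 72, 207.
Linear molecule, 5 cuts → 6 fragments:
  1–11 → 11 bp
  12–22 → 11 bp
  23–31 → 9 bp
  32–72 → 41 bp
  73–207 → 135 bp
  208–269 → 62 bp
Sorted largest to smallest: 135, 62, 41, 11, 11, 9 bp.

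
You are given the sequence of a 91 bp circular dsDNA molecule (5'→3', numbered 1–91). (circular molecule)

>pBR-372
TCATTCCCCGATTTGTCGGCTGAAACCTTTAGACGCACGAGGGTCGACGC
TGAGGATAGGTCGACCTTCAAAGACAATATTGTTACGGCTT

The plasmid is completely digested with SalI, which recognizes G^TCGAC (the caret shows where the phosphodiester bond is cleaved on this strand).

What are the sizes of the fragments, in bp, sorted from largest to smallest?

SalI sites (GTCGAC) start at positions 43, 60.
SalI cuts after the first base of each site, so after positions 43, 60.
Circular molecule, 2 cuts → 2 fragments:
  44–60 → 17 bp
  61–91 then 1–43 → 31 + 43 = 74 bp
Sorted largest to smallest: 74, 17 bp.

74, 17 bp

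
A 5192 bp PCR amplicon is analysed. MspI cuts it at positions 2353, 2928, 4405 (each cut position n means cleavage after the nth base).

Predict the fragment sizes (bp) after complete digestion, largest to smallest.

Linear molecule, 3 cuts → 4 fragments:
  2353 − 0 = 2353 bp
  2928 − 2353 = 575 bp
  4405 − 2928 = 1477 bp
  5192 − 4405 = 787 bp
Sorted largest to smallest: 2353, 1477, 787, 575 bp.

2353, 1477, 787, 575 bp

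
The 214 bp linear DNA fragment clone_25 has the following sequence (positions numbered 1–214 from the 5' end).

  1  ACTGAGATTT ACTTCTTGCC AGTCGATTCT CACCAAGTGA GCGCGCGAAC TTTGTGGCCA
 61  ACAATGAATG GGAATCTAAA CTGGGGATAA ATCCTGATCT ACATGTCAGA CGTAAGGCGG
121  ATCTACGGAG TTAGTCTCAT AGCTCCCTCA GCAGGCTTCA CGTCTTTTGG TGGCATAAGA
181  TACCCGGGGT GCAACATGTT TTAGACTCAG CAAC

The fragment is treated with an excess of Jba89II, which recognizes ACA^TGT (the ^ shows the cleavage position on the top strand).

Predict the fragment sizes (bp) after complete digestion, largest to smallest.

103, 93, 18 bp

Jba89II sites (ACATGT) start at positions 101, 194.
Jba89II cuts after base 3 of each site, so after positions 103, 196.
Linear molecule, 2 cuts → 3 fragments:
  1–103 → 103 bp
  104–196 → 93 bp
  197–214 → 18 bp
Sorted largest to smallest: 103, 93, 18 bp.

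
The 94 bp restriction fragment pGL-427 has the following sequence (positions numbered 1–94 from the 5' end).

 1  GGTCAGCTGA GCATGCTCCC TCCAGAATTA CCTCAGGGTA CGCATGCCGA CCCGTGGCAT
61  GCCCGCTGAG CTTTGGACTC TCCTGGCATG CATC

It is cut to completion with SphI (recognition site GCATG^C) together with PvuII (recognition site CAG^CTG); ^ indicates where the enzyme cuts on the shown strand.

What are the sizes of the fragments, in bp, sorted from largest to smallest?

31, 29, 15, 9, 6, 4 bp

SphI sites (GCATGC) start at positions 11, 42, 57, 86.
SphI cuts after base 5 of each site (before the last base), so after positions 15, 46, 61, 90.
The PvuII site (CAGCTG) starts at position 4.
PvuII cuts after base 3 of each site, so after position 6.
Combined cut positions: 6, 15, 46, 61, 90.
Linear molecule, 5 cuts → 6 fragments:
  1–6 → 6 bp
  7–15 → 9 bp
  16–46 → 31 bp
  47–61 → 15 bp
  62–90 → 29 bp
  91–94 → 4 bp
Sorted largest to smallest: 31, 29, 15, 9, 6, 4 bp.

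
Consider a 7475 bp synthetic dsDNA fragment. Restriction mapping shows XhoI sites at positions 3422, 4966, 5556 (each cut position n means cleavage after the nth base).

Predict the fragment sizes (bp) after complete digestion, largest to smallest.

Linear molecule, 3 cuts → 4 fragments:
  3422 − 0 = 3422 bp
  4966 − 3422 = 1544 bp
  5556 − 4966 = 590 bp
  7475 − 5556 = 1919 bp
Sorted largest to smallest: 3422, 1919, 1544, 590 bp.

3422, 1919, 1544, 590 bp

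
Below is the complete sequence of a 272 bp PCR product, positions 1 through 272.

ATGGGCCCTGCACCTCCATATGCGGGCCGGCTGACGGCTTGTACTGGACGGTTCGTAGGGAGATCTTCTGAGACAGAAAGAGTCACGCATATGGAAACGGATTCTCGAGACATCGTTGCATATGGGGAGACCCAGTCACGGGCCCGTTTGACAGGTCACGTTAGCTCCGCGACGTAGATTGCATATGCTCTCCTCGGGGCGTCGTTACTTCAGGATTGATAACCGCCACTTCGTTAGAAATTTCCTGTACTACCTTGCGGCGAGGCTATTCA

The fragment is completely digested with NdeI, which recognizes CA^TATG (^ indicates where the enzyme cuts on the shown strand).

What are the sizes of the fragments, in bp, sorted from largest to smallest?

NdeI sites (CATATG) start at positions 17, 88, 119, 182.
NdeI cuts after base 2 of each site, so after positions 18, 89, 120, 183.
Linear molecule, 4 cuts → 5 fragments:
  1–18 → 18 bp
  19–89 → 71 bp
  90–120 → 31 bp
  121–183 → 63 bp
  184–272 → 89 bp
Sorted largest to smallest: 89, 71, 63, 31, 18 bp.

89, 71, 63, 31, 18 bp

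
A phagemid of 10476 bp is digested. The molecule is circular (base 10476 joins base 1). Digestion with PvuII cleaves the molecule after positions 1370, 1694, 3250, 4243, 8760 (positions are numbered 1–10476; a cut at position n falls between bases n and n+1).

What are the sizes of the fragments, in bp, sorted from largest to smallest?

4517, 3086, 1556, 993, 324 bp

Circular molecule, 5 cuts → 5 fragments:
  1694 − 1370 = 324 bp
  3250 − 1694 = 1556 bp
  4243 − 3250 = 993 bp
  8760 − 4243 = 4517 bp
  wrap: 10476 − 8760 + 1370 = 3086 bp
Sorted largest to smallest: 4517, 3086, 1556, 993, 324 bp.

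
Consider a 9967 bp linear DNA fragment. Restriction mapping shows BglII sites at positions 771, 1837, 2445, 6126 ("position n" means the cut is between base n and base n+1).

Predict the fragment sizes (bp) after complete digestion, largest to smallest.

Linear molecule, 4 cuts → 5 fragments:
  771 − 0 = 771 bp
  1837 − 771 = 1066 bp
  2445 − 1837 = 608 bp
  6126 − 2445 = 3681 bp
  9967 − 6126 = 3841 bp
Sorted largest to smallest: 3841, 3681, 1066, 771, 608 bp.

3841, 3681, 1066, 771, 608 bp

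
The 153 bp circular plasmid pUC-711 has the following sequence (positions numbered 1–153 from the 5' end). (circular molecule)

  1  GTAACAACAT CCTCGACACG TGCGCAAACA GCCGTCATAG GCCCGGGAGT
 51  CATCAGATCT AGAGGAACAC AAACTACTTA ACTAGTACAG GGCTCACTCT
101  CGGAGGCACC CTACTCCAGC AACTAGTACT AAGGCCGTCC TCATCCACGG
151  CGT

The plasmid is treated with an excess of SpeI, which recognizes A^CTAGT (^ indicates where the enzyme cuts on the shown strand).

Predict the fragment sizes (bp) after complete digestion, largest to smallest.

112, 41 bp

SpeI sites (ACTAGT) start at positions 81, 122.
SpeI cuts after the first base of each site, so after positions 81, 122.
Circular molecule, 2 cuts → 2 fragments:
  82–122 → 41 bp
  123–153 then 1–81 → 31 + 81 = 112 bp
Sorted largest to smallest: 112, 41 bp.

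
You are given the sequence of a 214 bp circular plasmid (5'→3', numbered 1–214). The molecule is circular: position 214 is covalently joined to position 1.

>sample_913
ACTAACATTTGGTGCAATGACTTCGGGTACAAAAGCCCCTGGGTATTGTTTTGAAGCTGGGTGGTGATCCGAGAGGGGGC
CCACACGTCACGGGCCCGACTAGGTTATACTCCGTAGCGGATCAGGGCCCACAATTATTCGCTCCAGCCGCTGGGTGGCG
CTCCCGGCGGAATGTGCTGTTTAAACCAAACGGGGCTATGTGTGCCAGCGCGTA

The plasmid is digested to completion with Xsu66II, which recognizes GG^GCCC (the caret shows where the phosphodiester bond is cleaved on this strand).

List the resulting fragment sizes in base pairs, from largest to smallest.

166, 33, 15 bp

Xsu66II sites (GGGCCC) start at positions 77, 92, 125.
Xsu66II cuts after base 2 of each site, so after positions 78, 93, 126.
Circular molecule, 3 cuts → 3 fragments:
  79–93 → 15 bp
  94–126 → 33 bp
  127–214 then 1–78 → 88 + 78 = 166 bp
Sorted largest to smallest: 166, 33, 15 bp.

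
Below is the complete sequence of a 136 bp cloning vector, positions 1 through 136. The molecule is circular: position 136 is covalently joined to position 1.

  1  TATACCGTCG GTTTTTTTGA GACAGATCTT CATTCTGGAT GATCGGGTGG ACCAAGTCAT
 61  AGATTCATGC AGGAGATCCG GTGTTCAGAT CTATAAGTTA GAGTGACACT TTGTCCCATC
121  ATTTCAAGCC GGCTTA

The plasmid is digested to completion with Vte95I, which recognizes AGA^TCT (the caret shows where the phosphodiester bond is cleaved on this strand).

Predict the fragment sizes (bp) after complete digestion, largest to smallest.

Vte95I sites (AGATCT) start at positions 24, 87.
Vte95I cuts after base 3 of each site, so after positions 26, 89.
Circular molecule, 2 cuts → 2 fragments:
  27–89 → 63 bp
  90–136 then 1–26 → 47 + 26 = 73 bp
Sorted largest to smallest: 73, 63 bp.

73, 63 bp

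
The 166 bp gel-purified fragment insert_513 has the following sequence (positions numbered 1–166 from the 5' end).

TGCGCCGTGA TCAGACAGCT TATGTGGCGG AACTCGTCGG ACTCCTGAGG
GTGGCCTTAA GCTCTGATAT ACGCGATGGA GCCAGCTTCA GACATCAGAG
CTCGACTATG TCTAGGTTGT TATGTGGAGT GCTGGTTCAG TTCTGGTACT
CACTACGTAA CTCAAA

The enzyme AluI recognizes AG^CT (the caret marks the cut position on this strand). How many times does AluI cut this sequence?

AGCT occurs starting at positions 17, 60, 84, 99.
AluI cuts at 4 sites.

4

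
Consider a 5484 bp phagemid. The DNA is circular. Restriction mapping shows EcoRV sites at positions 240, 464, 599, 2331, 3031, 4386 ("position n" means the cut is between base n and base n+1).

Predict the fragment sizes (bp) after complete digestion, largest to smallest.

Circular molecule, 6 cuts → 6 fragments:
  464 − 240 = 224 bp
  599 − 464 = 135 bp
  2331 − 599 = 1732 bp
  3031 − 2331 = 700 bp
  4386 − 3031 = 1355 bp
  wrap: 5484 − 4386 + 240 = 1338 bp
Sorted largest to smallest: 1732, 1355, 1338, 700, 224, 135 bp.

1732, 1355, 1338, 700, 224, 135 bp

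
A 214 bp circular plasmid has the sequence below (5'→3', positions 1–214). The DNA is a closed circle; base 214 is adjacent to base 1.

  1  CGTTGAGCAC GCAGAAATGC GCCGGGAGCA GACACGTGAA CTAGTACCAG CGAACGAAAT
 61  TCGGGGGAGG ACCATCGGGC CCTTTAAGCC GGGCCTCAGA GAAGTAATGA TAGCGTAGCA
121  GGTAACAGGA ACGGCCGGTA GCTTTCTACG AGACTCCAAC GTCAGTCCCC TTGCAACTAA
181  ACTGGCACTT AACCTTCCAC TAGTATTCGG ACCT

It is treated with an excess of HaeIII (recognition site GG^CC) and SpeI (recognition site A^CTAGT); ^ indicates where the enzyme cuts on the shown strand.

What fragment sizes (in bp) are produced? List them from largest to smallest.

65, 55, 41, 39, 14 bp

HaeIII sites (GGCC) start at positions 78, 92, 133.
HaeIII cuts after base 2 of each site, so after positions 79, 93, 134.
SpeI sites (ACTAGT) start at positions 40, 199.
SpeI cuts after the first base of each site, so after positions 40, 199.
Combined cut positions: 40, 79, 93, 134, 199.
Circular molecule, 5 cuts → 5 fragments:
  41–79 → 39 bp
  80–93 → 14 bp
  94–134 → 41 bp
  135–199 → 65 bp
  200–214 then 1–40 → 15 + 40 = 55 bp
Sorted largest to smallest: 65, 55, 41, 39, 14 bp.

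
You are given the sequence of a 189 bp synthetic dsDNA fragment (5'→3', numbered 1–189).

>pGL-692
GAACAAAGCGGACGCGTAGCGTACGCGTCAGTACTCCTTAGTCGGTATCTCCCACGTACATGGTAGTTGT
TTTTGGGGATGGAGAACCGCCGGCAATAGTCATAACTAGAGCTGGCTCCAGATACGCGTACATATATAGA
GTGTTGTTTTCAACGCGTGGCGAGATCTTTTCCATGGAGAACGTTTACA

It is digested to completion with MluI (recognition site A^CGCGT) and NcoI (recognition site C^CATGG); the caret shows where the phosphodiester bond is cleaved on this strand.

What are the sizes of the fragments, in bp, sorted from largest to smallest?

101, 29, 19, 17, 12, 11 bp

MluI sites (ACGCGT) start at positions 12, 23, 124, 153.
MluI cuts after the first base of each site, so after positions 12, 23, 124, 153.
The NcoI site (CCATGG) starts at position 172.
NcoI cuts after the first base of each site, so after position 172.
Combined cut positions: 12, 23, 124, 153, 172.
Linear molecule, 5 cuts → 6 fragments:
  1–12 → 12 bp
  13–23 → 11 bp
  24–124 → 101 bp
  125–153 → 29 bp
  154–172 → 19 bp
  173–189 → 17 bp
Sorted largest to smallest: 101, 29, 19, 17, 12, 11 bp.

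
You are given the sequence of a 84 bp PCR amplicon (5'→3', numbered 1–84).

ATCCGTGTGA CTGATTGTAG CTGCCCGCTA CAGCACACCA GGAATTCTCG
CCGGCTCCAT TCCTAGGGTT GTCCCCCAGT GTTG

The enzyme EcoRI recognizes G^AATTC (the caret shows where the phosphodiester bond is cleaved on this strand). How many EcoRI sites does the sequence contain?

GAATTC occurs starting at position 42.
EcoRI cuts at 1 site.

1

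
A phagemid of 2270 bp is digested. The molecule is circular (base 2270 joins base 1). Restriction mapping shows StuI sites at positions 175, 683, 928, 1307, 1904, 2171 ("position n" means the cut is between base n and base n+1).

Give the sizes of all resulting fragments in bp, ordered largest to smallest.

597, 508, 379, 274, 267, 245 bp

Circular molecule, 6 cuts → 6 fragments:
  683 − 175 = 508 bp
  928 − 683 = 245 bp
  1307 − 928 = 379 bp
  1904 − 1307 = 597 bp
  2171 − 1904 = 267 bp
  wrap: 2270 − 2171 + 175 = 274 bp
Sorted largest to smallest: 597, 508, 379, 274, 267, 245 bp.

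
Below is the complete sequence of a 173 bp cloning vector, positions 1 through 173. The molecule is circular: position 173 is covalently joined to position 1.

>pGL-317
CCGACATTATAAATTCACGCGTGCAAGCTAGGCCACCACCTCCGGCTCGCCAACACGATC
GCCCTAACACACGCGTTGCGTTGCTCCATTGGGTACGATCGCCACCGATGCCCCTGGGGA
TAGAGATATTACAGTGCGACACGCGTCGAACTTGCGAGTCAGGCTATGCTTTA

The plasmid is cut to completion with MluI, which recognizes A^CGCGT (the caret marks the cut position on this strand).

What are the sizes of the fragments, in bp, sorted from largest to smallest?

MluI sites (ACGCGT) start at positions 17, 71, 141.
MluI cuts after the first base of each site, so after positions 17, 71, 141.
Circular molecule, 3 cuts → 3 fragments:
  18–71 → 54 bp
  72–141 → 70 bp
  142–173 then 1–17 → 32 + 17 = 49 bp
Sorted largest to smallest: 70, 54, 49 bp.

70, 54, 49 bp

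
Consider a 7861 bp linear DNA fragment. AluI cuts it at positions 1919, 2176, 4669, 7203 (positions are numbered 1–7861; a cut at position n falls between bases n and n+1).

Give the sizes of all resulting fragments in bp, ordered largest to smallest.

Linear molecule, 4 cuts → 5 fragments:
  1919 − 0 = 1919 bp
  2176 − 1919 = 257 bp
  4669 − 2176 = 2493 bp
  7203 − 4669 = 2534 bp
  7861 − 7203 = 658 bp
Sorted largest to smallest: 2534, 2493, 1919, 658, 257 bp.

2534, 2493, 1919, 658, 257 bp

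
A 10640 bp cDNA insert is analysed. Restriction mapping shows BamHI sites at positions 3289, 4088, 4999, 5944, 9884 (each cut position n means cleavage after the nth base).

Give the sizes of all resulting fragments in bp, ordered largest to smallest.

3940, 3289, 945, 911, 799, 756 bp

Linear molecule, 5 cuts → 6 fragments:
  3289 − 0 = 3289 bp
  4088 − 3289 = 799 bp
  4999 − 4088 = 911 bp
  5944 − 4999 = 945 bp
  9884 − 5944 = 3940 bp
  10640 − 9884 = 756 bp
Sorted largest to smallest: 3940, 3289, 945, 911, 799, 756 bp.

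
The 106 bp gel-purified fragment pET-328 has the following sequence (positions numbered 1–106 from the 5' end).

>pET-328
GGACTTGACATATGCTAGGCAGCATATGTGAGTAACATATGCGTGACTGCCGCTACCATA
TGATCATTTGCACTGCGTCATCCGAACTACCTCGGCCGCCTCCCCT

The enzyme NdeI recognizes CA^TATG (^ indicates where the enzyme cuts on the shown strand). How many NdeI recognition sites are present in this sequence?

CATATG occurs starting at positions 9, 23, 36, 57.
NdeI cuts at 4 sites.

4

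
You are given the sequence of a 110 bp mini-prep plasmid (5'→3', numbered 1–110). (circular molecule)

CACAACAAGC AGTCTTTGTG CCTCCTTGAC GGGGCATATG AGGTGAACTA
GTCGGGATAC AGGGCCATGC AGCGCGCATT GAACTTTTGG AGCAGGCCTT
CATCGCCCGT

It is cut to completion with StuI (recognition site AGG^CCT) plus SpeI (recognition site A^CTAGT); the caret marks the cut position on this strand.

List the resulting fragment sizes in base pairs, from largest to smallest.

The StuI site (AGGCCT) starts at position 94.
StuI cuts after base 3 of each site, so after position 96.
The SpeI site (ACTAGT) starts at position 47.
SpeI cuts after the first base of each site, so after position 47.
Combined cut positions: 47, 96.
Circular molecule, 2 cuts → 2 fragments:
  48–96 → 49 bp
  97–110 then 1–47 → 14 + 47 = 61 bp
Sorted largest to smallest: 61, 49 bp.

61, 49 bp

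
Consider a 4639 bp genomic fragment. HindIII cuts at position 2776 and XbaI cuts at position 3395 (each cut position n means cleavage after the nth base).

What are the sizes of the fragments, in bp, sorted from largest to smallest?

Combined cut positions (sorted): 2776, 3395.
Linear molecule, 2 cuts → 3 fragments:
  2776 − 0 = 2776 bp
  3395 − 2776 = 619 bp
  4639 − 3395 = 1244 bp
Sorted largest to smallest: 2776, 1244, 619 bp.

2776, 1244, 619 bp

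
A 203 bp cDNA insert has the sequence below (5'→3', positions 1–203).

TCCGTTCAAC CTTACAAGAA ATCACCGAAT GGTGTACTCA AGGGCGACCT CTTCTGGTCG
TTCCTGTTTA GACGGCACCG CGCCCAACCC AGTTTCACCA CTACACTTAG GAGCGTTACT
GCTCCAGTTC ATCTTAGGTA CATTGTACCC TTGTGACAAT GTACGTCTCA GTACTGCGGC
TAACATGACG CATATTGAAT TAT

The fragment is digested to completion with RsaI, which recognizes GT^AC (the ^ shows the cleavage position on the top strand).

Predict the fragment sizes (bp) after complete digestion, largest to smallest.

104, 35, 31, 16, 10, 7 bp

RsaI sites (GTAC) start at positions 34, 138, 145, 161, 171.
RsaI cuts after base 2 of each site, so after positions 35, 139, 146, 162, 172.
Linear molecule, 5 cuts → 6 fragments:
  1–35 → 35 bp
  36–139 → 104 bp
  140–146 → 7 bp
  147–162 → 16 bp
  163–172 → 10 bp
  173–203 → 31 bp
Sorted largest to smallest: 104, 35, 31, 16, 10, 7 bp.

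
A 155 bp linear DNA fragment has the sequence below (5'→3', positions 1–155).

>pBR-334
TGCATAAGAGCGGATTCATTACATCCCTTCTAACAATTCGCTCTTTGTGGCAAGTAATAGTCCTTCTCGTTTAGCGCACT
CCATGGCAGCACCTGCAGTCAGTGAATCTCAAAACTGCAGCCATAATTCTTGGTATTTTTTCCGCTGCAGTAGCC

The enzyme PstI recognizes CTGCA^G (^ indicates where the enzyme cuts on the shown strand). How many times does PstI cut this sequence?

3

CTGCAG occurs starting at positions 93, 115, 145.
PstI cuts at 3 sites.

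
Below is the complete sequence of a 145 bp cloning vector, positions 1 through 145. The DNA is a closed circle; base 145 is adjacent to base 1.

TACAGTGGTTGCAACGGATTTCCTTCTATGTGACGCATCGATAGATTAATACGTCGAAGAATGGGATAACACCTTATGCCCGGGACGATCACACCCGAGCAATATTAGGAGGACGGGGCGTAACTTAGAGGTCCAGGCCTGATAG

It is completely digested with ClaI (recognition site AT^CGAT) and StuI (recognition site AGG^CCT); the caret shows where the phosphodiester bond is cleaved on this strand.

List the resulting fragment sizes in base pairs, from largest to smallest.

99, 46 bp

The ClaI site (ATCGAT) starts at position 37.
ClaI cuts after base 2 of each site, so after position 38.
The StuI site (AGGCCT) starts at position 135.
StuI cuts after base 3 of each site, so after position 137.
Combined cut positions: 38, 137.
Circular molecule, 2 cuts → 2 fragments:
  39–137 → 99 bp
  138–145 then 1–38 → 8 + 38 = 46 bp
Sorted largest to smallest: 99, 46 bp.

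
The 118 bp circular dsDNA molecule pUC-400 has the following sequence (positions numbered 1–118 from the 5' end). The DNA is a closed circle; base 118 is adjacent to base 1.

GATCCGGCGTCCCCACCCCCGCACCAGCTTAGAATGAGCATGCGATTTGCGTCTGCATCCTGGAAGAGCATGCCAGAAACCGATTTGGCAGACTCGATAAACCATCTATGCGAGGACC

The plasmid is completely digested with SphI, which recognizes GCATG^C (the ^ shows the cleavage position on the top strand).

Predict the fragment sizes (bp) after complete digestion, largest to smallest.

88, 30 bp

SphI sites (GCATGC) start at positions 38, 68.
SphI cuts after base 5 of each site (before the last base), so after positions 42, 72.
Circular molecule, 2 cuts → 2 fragments:
  43–72 → 30 bp
  73–118 then 1–42 → 46 + 42 = 88 bp
Sorted largest to smallest: 88, 30 bp.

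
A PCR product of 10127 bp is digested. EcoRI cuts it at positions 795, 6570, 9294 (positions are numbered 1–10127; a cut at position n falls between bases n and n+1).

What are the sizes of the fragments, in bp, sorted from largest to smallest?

Linear molecule, 3 cuts → 4 fragments:
  795 − 0 = 795 bp
  6570 − 795 = 5775 bp
  9294 − 6570 = 2724 bp
  10127 − 9294 = 833 bp
Sorted largest to smallest: 5775, 2724, 833, 795 bp.

5775, 2724, 833, 795 bp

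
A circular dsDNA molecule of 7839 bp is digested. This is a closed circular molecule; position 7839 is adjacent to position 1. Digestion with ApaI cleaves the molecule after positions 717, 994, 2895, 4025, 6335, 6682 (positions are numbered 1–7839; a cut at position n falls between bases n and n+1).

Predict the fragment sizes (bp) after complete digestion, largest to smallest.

Circular molecule, 6 cuts → 6 fragments:
  994 − 717 = 277 bp
  2895 − 994 = 1901 bp
  4025 − 2895 = 1130 bp
  6335 − 4025 = 2310 bp
  6682 − 6335 = 347 bp
  wrap: 7839 − 6682 + 717 = 1874 bp
Sorted largest to smallest: 2310, 1901, 1874, 1130, 347, 277 bp.

2310, 1901, 1874, 1130, 347, 277 bp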